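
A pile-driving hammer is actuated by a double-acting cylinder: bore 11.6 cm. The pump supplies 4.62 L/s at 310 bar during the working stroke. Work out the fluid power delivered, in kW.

W ≈ 143 kW

Hydraulic power = P × Q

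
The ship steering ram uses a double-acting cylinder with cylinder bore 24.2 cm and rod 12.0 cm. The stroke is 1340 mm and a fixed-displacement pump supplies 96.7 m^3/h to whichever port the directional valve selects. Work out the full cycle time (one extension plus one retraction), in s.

Cap-side area A_cap = π/4 × (24.2 cm)² = 460.0 cm^2
Rod-side annular area A_ann = π/4 × (24.2² − 12.0²) = 346.9 cm^2
t_ext = A_cap·L/Q = 2.295 s
t_ret = A_ann·L/Q = 1.730 s
t_cycle = t_ext + t_ret

t ≈ 4.02 s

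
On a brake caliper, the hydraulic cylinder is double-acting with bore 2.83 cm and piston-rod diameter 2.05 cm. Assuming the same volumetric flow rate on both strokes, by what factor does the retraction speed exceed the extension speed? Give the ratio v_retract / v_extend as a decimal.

Cap-side area A_cap = π/4 × (2.83 cm)² = 6.290 cm^2
Rod-side annular area A_ann = π/4 × (2.83² − 2.05²) = 2.990 cm^2
For equal Q, v ∝ 1/A, so v_ret/v_ext = A_cap/A_ann.

v_ret/v_ext ≈ 2.10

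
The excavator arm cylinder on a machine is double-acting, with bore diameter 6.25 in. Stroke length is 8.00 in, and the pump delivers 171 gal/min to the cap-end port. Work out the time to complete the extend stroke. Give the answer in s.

Cap-side area A_cap = π/4 × (6.25 in)² = 30.68 in^2
Swept volume V = A × L; t = V / Q = A·L / Q

t ≈ 0.373 s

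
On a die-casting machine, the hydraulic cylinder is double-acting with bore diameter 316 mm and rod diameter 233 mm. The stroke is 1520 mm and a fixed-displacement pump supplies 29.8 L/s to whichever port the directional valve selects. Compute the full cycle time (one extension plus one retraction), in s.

Cap-side area A_cap = π/4 × (316 mm)² = 78430 mm^2
Rod-side annular area A_ann = π/4 × (316² − 233²) = 35790 mm^2
t_ext = A_cap·L/Q = 4.000 s
t_ret = A_ann·L/Q = 1.825 s
t_cycle = t_ext + t_ret

t ≈ 5.83 s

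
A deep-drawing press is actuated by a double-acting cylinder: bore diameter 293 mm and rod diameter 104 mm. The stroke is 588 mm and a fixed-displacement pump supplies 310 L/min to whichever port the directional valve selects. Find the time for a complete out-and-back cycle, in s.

Cap-side area A_cap = π/4 × (293 mm)² = 67430 mm^2
Rod-side annular area A_ann = π/4 × (293² − 104²) = 58930 mm^2
t_ext = A_cap·L/Q = 7.673 s
t_ret = A_ann·L/Q = 6.707 s
t_cycle = t_ext + t_ret

t ≈ 14.4 s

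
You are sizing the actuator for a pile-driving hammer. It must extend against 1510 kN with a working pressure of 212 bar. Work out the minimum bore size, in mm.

D ≈ 301 mm

Extension force acts on the full piston face: F = P × (π/4)D².
D = √(4F / (πP)) = √(4 × 1510 kN / (π × 212 bar))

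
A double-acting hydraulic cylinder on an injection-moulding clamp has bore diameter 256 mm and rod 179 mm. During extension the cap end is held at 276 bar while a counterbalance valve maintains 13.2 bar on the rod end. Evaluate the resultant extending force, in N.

Cap-side area A_cap = π/4 × (256 mm)² = 51470 mm^2
Rod-side annular area A_ann = π/4 × (256² − 179²) = 26310 mm^2
Net thrust = P_cap·A_cap − P_rod·A_ann = 1.421e6 N − 34730 N

F ≈ 1.39e6 N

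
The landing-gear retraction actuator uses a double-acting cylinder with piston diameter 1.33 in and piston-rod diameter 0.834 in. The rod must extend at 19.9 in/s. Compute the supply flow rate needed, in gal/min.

Cap-side area A_cap = π/4 × (1.33 in)² = 1.389 in^2
Q = A × v

Q ≈ 7.18 gal/min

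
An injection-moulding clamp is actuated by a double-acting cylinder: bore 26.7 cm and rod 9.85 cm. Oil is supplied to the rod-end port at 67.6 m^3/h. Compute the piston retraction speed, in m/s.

Rod-side annular area A_ann = π/4 × (26.7² − 9.85²) = 483.7 cm^2
Flow into the rod-end port fills the annular volume.
v = Q / A

v ≈ 0.388 m/s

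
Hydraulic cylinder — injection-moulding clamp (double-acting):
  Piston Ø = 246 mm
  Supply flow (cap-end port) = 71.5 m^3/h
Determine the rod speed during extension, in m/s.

Cap-side area A_cap = π/4 × (246 mm)² = 47530 mm^2
v = Q / A

v ≈ 0.418 m/s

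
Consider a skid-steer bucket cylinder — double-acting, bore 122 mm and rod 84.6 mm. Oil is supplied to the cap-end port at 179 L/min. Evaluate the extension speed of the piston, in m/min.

v ≈ 15.3 m/min

Cap-side area A_cap = π/4 × (122 mm)² = 11690 mm^2
v = Q / A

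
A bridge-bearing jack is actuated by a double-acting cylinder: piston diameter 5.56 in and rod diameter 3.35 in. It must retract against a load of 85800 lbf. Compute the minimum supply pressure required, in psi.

Rod-side annular area A_ann = π/4 × (5.56² − 3.35²) = 15.47 in^2
Retraction: pressure acts on the annular area.
P = F / A = 85800 lbf / A

P ≈ 5550 psi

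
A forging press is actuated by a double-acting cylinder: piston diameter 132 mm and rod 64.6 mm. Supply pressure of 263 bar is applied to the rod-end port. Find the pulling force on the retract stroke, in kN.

F ≈ 274 kN

Rod-side annular area A_ann = π/4 × (132² − 64.6²) = 10410 mm^2
On retraction the pressure acts on the annular area (bore minus rod).
F = P × A_ann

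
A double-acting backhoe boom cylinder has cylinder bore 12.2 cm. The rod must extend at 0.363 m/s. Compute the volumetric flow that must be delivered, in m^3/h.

Cap-side area A_cap = π/4 × (12.2 cm)² = 116.9 cm^2
Q = A × v

Q ≈ 15.3 m^3/h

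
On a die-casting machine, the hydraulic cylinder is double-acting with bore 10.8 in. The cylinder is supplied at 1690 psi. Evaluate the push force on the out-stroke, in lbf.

Cap-side area A_cap = π/4 × (10.8 in)² = 91.61 in^2
F = P × A_cap = 1690 psi × A_cap

F ≈ 1.55e5 lbf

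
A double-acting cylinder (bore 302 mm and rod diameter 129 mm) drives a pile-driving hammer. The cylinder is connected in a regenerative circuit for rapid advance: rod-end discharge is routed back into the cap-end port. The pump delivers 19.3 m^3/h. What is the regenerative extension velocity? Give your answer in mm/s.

v ≈ 410 mm/s

In regeneration the rod-end outflow joins the pump flow into the cap end, so the net volume the pump must supply per unit advance equals the rod cross-section area.
Rod cross-section A_rod = π/4 × (129 mm)² = 13070 mm^2
v = Q_pump / A_rod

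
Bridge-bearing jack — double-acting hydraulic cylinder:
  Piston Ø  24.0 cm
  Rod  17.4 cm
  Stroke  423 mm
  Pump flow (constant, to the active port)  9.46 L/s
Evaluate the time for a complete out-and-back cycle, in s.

t ≈ 2.98 s

Cap-side area A_cap = π/4 × (24.0 cm)² = 452.4 cm^2
Rod-side annular area A_ann = π/4 × (24.0² − 17.4²) = 214.6 cm^2
t_ext = A_cap·L/Q = 2.023 s
t_ret = A_ann·L/Q = 0.9596 s
t_cycle = t_ext + t_ret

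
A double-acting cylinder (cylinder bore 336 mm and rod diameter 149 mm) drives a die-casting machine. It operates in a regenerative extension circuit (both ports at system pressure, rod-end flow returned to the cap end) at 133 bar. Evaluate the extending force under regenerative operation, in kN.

With equal pressure on both faces, forces on the annular region cancel; the net push is pressure × rod cross-section.
Rod cross-section A_rod = π/4 × (149 mm)² = 17440 mm^2
F = P × A_rod

F ≈ 232 kN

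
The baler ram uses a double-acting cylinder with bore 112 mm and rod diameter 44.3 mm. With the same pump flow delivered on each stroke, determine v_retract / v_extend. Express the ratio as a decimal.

Cap-side area A_cap = π/4 × (112 mm)² = 9852 mm^2
Rod-side annular area A_ann = π/4 × (112² − 44.3²) = 8311 mm^2
For equal Q, v ∝ 1/A, so v_ret/v_ext = A_cap/A_ann.

v_ret/v_ext ≈ 1.19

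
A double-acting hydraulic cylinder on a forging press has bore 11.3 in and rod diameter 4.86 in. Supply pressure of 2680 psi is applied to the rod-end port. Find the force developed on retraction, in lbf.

Rod-side annular area A_ann = π/4 × (11.3² − 4.86²) = 81.74 in^2
On retraction the pressure acts on the annular area (bore minus rod).
F = P × A_ann

F ≈ 2.19e5 lbf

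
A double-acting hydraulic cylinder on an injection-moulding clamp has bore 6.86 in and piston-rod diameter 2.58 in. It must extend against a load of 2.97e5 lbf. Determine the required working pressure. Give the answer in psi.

Cap-side area A_cap = π/4 × (6.86 in)² = 36.96 in^2
P = F / A = 2.97e5 lbf / A

P ≈ 8040 psi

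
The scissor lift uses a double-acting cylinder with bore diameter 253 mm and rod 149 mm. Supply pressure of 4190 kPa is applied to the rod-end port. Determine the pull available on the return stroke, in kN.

F ≈ 138 kN

Rod-side annular area A_ann = π/4 × (253² − 149²) = 32840 mm^2
On retraction the pressure acts on the annular area (bore minus rod).
F = P × A_ann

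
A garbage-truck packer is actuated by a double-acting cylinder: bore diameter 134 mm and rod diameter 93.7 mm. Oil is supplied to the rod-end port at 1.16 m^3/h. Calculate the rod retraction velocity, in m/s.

Rod-side annular area A_ann = π/4 × (134² − 93.7²) = 7207 mm^2
Flow into the rod-end port fills the annular volume.
v = Q / A

v ≈ 0.0447 m/s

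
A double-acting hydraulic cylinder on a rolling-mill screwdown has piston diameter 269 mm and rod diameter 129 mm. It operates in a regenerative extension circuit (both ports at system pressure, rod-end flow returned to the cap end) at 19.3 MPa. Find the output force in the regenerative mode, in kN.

With equal pressure on both faces, forces on the annular region cancel; the net push is pressure × rod cross-section.
Rod cross-section A_rod = π/4 × (129 mm)² = 13070 mm^2
F = P × A_rod

F ≈ 252 kN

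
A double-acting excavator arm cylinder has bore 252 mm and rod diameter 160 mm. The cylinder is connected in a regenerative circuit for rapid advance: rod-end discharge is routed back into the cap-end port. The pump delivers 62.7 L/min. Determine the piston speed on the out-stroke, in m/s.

In regeneration the rod-end outflow joins the pump flow into the cap end, so the net volume the pump must supply per unit advance equals the rod cross-section area.
Rod cross-section A_rod = π/4 × (160 mm)² = 20110 mm^2
v = Q_pump / A_rod

v ≈ 0.0520 m/s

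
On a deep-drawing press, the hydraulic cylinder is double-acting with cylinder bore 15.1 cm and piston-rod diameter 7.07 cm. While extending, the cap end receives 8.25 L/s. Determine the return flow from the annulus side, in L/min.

Q_out ≈ 386 L/min

Cap-side area A_cap = π/4 × (15.1 cm)² = 179.1 cm^2
Rod-side annular area A_ann = π/4 × (15.1² − 7.07²) = 139.8 cm^2
Piston speed v = Q_in/A_cap; rod-end outflow Q_out = v × A_ann = Q_in × A_ann/A_cap.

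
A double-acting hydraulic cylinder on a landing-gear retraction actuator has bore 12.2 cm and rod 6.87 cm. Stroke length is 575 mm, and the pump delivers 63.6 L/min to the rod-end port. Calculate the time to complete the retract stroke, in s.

t ≈ 4.33 s

Rod-side annular area A_ann = π/4 × (12.2² − 6.87²) = 79.83 cm^2
Swept volume V = A × L; t = V / Q = A·L / Q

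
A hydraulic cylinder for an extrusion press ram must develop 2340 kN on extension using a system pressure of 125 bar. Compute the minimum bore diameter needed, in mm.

D ≈ 488 mm

Extension force acts on the full piston face: F = P × (π/4)D².
D = √(4F / (πP)) = √(4 × 2340 kN / (π × 125 bar))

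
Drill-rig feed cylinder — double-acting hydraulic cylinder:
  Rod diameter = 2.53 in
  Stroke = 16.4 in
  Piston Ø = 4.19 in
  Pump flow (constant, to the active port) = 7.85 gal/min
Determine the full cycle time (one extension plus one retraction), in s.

t ≈ 12.2 s

Cap-side area A_cap = π/4 × (4.19 in)² = 13.79 in^2
Rod-side annular area A_ann = π/4 × (4.19² − 2.53²) = 8.761 in^2
t_ext = A_cap·L/Q = 7.482 s
t_ret = A_ann·L/Q = 4.754 s
t_cycle = t_ext + t_ret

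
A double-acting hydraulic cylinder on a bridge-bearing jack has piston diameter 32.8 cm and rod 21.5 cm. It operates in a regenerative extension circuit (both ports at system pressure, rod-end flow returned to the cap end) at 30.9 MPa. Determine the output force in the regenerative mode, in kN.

F ≈ 1120 kN

With equal pressure on both faces, forces on the annular region cancel; the net push is pressure × rod cross-section.
Rod cross-section A_rod = π/4 × (21.5 cm)² = 363.1 cm^2
F = P × A_rod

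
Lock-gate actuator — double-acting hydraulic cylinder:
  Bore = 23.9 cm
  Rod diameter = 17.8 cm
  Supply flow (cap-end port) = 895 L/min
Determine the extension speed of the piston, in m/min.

v ≈ 19.9 m/min

Cap-side area A_cap = π/4 × (23.9 cm)² = 448.6 cm^2
v = Q / A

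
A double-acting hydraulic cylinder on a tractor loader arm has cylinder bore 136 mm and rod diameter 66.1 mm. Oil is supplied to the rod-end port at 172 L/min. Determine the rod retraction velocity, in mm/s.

Rod-side annular area A_ann = π/4 × (136² − 66.1²) = 11100 mm^2
Flow into the rod-end port fills the annular volume.
v = Q / A

v ≈ 258 mm/s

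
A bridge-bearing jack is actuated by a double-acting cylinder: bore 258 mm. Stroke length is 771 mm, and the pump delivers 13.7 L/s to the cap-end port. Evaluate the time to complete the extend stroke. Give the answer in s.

Cap-side area A_cap = π/4 × (258 mm)² = 52280 mm^2
Swept volume V = A × L; t = V / Q = A·L / Q

t ≈ 2.94 s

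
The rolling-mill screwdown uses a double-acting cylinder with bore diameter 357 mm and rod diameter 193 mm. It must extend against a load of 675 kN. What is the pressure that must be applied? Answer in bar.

P ≈ 67.4 bar

Cap-side area A_cap = π/4 × (357 mm)² = 1.001e5 mm^2
P = F / A = 675 kN / A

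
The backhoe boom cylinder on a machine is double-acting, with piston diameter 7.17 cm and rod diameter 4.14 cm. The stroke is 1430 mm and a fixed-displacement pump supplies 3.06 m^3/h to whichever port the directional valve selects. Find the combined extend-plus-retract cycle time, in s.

Cap-side area A_cap = π/4 × (7.17 cm)² = 40.38 cm^2
Rod-side annular area A_ann = π/4 × (7.17² − 4.14²) = 26.92 cm^2
t_ext = A_cap·L/Q = 6.793 s
t_ret = A_ann·L/Q = 4.528 s
t_cycle = t_ext + t_ret

t ≈ 11.3 s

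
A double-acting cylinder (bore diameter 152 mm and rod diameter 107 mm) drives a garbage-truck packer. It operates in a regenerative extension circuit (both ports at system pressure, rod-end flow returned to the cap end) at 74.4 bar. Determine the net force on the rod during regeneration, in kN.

F ≈ 66.9 kN

With equal pressure on both faces, forces on the annular region cancel; the net push is pressure × rod cross-section.
Rod cross-section A_rod = π/4 × (107 mm)² = 8992 mm^2
F = P × A_rod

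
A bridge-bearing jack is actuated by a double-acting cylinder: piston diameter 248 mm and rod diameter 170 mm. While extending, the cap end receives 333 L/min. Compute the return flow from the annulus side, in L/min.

Q_out ≈ 177 L/min

Cap-side area A_cap = π/4 × (248 mm)² = 48310 mm^2
Rod-side annular area A_ann = π/4 × (248² − 170²) = 25610 mm^2
Piston speed v = Q_in/A_cap; rod-end outflow Q_out = v × A_ann = Q_in × A_ann/A_cap.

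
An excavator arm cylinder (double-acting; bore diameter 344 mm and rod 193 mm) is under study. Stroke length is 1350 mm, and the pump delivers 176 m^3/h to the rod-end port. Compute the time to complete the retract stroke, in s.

t ≈ 1.76 s

Rod-side annular area A_ann = π/4 × (344² − 193²) = 63690 mm^2
Swept volume V = A × L; t = V / Q = A·L / Q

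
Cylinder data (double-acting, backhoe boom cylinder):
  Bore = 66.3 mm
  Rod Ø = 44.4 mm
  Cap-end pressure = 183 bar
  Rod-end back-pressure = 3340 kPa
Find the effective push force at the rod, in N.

F ≈ 56800 N

Cap-side area A_cap = π/4 × (66.3 mm)² = 3452 mm^2
Rod-side annular area A_ann = π/4 × (66.3² − 44.4²) = 1904 mm^2
Net thrust = P_cap·A_cap − P_rod·A_ann = 63180 N − 6360 N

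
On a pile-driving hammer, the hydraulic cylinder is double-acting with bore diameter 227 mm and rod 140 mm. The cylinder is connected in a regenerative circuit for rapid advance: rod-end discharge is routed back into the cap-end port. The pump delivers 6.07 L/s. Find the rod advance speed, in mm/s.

v ≈ 394 mm/s

In regeneration the rod-end outflow joins the pump flow into the cap end, so the net volume the pump must supply per unit advance equals the rod cross-section area.
Rod cross-section A_rod = π/4 × (140 mm)² = 15390 mm^2
v = Q_pump / A_rod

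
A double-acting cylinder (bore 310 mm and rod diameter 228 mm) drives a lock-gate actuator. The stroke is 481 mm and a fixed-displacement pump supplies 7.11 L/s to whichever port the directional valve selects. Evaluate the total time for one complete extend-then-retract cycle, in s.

t ≈ 7.45 s

Cap-side area A_cap = π/4 × (310 mm)² = 75480 mm^2
Rod-side annular area A_ann = π/4 × (310² − 228²) = 34650 mm^2
t_ext = A_cap·L/Q = 5.106 s
t_ret = A_ann·L/Q = 2.344 s
t_cycle = t_ext + t_ret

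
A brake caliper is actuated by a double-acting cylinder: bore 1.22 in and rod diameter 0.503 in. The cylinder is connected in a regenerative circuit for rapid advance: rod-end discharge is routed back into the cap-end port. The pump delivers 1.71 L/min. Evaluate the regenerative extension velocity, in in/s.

v ≈ 8.75 in/s

In regeneration the rod-end outflow joins the pump flow into the cap end, so the net volume the pump must supply per unit advance equals the rod cross-section area.
Rod cross-section A_rod = π/4 × (0.503 in)² = 0.1987 in^2
v = Q_pump / A_rod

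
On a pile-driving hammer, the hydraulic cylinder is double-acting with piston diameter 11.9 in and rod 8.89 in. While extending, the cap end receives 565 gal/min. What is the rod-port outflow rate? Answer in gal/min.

Cap-side area A_cap = π/4 × (11.9 in)² = 111.2 in^2
Rod-side annular area A_ann = π/4 × (11.9² − 8.89²) = 49.15 in^2
Piston speed v = Q_in/A_cap; rod-end outflow Q_out = v × A_ann = Q_in × A_ann/A_cap.

Q_out ≈ 250 gal/min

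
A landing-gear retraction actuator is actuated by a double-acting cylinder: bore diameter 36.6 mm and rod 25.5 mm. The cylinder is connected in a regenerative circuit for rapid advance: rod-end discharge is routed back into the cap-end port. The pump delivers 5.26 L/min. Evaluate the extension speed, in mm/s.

In regeneration the rod-end outflow joins the pump flow into the cap end, so the net volume the pump must supply per unit advance equals the rod cross-section area.
Rod cross-section A_rod = π/4 × (25.5 mm)² = 510.7 mm^2
v = Q_pump / A_rod

v ≈ 172 mm/s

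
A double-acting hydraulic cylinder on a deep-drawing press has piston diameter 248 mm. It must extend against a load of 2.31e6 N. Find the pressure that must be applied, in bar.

Cap-side area A_cap = π/4 × (248 mm)² = 48310 mm^2
P = F / A = 2.31e6 N / A

P ≈ 478 bar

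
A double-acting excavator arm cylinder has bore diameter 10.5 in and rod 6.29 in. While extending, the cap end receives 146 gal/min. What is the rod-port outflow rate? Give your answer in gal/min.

Q_out ≈ 93.6 gal/min

Cap-side area A_cap = π/4 × (10.5 in)² = 86.59 in^2
Rod-side annular area A_ann = π/4 × (10.5² − 6.29²) = 55.52 in^2
Piston speed v = Q_in/A_cap; rod-end outflow Q_out = v × A_ann = Q_in × A_ann/A_cap.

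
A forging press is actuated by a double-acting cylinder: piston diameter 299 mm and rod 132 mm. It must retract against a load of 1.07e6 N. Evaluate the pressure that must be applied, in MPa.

P ≈ 18.9 MPa

Rod-side annular area A_ann = π/4 × (299² − 132²) = 56530 mm^2
Retraction: pressure acts on the annular area.
P = F / A = 1.07e6 N / A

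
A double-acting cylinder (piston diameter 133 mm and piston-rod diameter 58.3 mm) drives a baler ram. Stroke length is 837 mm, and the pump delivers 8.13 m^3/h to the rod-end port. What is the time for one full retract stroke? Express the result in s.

Rod-side annular area A_ann = π/4 × (133² − 58.3²) = 11220 mm^2
Swept volume V = A × L; t = V / Q = A·L / Q

t ≈ 4.16 s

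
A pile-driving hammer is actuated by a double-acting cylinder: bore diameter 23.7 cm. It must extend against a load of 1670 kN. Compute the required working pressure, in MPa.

P ≈ 37.9 MPa

Cap-side area A_cap = π/4 × (23.7 cm)² = 441.2 cm^2
P = F / A = 1670 kN / A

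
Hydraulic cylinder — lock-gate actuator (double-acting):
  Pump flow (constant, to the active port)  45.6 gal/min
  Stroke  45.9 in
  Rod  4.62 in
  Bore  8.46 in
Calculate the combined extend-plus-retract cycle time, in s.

Cap-side area A_cap = π/4 × (8.46 in)² = 56.21 in^2
Rod-side annular area A_ann = π/4 × (8.46² − 4.62²) = 39.45 in^2
t_ext = A_cap·L/Q = 14.70 s
t_ret = A_ann·L/Q = 10.31 s
t_cycle = t_ext + t_ret

t ≈ 25.0 s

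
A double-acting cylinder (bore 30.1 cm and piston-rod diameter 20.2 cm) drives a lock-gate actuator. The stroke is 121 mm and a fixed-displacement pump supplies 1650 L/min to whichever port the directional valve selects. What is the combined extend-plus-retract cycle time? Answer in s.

Cap-side area A_cap = π/4 × (30.1 cm)² = 711.6 cm^2
Rod-side annular area A_ann = π/4 × (30.1² − 20.2²) = 391.1 cm^2
t_ext = A_cap·L/Q = 0.3131 s
t_ret = A_ann·L/Q = 0.1721 s
t_cycle = t_ext + t_ret

t ≈ 0.485 s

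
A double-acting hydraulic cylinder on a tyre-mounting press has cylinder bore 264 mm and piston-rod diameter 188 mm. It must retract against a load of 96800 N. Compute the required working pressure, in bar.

P ≈ 35.9 bar

Rod-side annular area A_ann = π/4 × (264² − 188²) = 26980 mm^2
Retraction: pressure acts on the annular area.
P = F / A = 96800 N / A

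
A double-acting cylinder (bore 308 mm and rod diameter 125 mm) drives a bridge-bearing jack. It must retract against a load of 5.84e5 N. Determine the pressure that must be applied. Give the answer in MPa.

P ≈ 9.38 MPa

Rod-side annular area A_ann = π/4 × (308² − 125²) = 62230 mm^2
Retraction: pressure acts on the annular area.
P = F / A = 5.84e5 N / A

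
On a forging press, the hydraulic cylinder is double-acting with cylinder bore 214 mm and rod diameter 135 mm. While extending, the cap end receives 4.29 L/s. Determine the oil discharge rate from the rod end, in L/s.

Cap-side area A_cap = π/4 × (214 mm)² = 35970 mm^2
Rod-side annular area A_ann = π/4 × (214² − 135²) = 21650 mm^2
Piston speed v = Q_in/A_cap; rod-end outflow Q_out = v × A_ann = Q_in × A_ann/A_cap.

Q_out ≈ 2.58 L/s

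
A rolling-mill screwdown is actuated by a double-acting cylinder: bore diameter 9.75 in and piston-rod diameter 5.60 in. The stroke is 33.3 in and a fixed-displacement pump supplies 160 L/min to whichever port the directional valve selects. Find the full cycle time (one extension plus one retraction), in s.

t ≈ 25.5 s

Cap-side area A_cap = π/4 × (9.75 in)² = 74.66 in^2
Rod-side annular area A_ann = π/4 × (9.75² − 5.60²) = 50.03 in^2
t_ext = A_cap·L/Q = 15.28 s
t_ret = A_ann·L/Q = 10.24 s
t_cycle = t_ext + t_ret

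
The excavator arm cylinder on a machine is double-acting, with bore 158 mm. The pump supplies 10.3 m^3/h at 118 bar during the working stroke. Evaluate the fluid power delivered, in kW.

W ≈ 33.8 kW

Hydraulic power = P × Q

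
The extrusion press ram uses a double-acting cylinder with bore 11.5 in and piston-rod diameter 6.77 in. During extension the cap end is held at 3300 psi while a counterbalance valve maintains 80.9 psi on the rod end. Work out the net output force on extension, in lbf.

Cap-side area A_cap = π/4 × (11.5 in)² = 103.9 in^2
Rod-side annular area A_ann = π/4 × (11.5² − 6.77²) = 67.87 in^2
Net thrust = P_cap·A_cap − P_rod·A_ann = 3.428e5 lbf − 5491 lbf

F ≈ 3.37e5 lbf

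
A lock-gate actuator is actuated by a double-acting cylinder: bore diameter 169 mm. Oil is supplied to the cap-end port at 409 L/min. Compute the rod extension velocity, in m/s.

v ≈ 0.304 m/s

Cap-side area A_cap = π/4 × (169 mm)² = 22430 mm^2
v = Q / A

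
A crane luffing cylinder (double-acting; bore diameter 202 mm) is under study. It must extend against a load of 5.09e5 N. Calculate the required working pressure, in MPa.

P ≈ 15.9 MPa

Cap-side area A_cap = π/4 × (202 mm)² = 32050 mm^2
P = F / A = 5.09e5 N / A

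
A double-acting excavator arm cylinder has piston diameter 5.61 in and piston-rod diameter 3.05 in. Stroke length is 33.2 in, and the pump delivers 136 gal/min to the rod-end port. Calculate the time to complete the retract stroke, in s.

Rod-side annular area A_ann = π/4 × (5.61² − 3.05²) = 17.41 in^2
Swept volume V = A × L; t = V / Q = A·L / Q

t ≈ 1.10 s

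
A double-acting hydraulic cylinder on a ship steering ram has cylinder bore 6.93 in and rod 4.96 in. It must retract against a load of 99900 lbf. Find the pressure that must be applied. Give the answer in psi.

P ≈ 5430 psi

Rod-side annular area A_ann = π/4 × (6.93² − 4.96²) = 18.40 in^2
Retraction: pressure acts on the annular area.
P = F / A = 99900 lbf / A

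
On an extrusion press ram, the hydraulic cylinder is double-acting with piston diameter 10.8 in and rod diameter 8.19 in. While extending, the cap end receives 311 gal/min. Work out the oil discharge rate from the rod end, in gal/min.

Cap-side area A_cap = π/4 × (10.8 in)² = 91.61 in^2
Rod-side annular area A_ann = π/4 × (10.8² − 8.19²) = 38.93 in^2
Piston speed v = Q_in/A_cap; rod-end outflow Q_out = v × A_ann = Q_in × A_ann/A_cap.

Q_out ≈ 132 gal/min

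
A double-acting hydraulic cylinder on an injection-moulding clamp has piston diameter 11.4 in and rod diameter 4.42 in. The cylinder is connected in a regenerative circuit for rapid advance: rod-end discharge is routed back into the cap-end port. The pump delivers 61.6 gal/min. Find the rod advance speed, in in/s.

v ≈ 15.5 in/s

In regeneration the rod-end outflow joins the pump flow into the cap end, so the net volume the pump must supply per unit advance equals the rod cross-section area.
Rod cross-section A_rod = π/4 × (4.42 in)² = 15.34 in^2
v = Q_pump / A_rod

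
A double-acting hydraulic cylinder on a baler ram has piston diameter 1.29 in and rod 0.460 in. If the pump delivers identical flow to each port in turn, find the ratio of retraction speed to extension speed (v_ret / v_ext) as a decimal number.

Cap-side area A_cap = π/4 × (1.29 in)² = 1.307 in^2
Rod-side annular area A_ann = π/4 × (1.29² − 0.460²) = 1.141 in^2
For equal Q, v ∝ 1/A, so v_ret/v_ext = A_cap/A_ann.

v_ret/v_ext ≈ 1.15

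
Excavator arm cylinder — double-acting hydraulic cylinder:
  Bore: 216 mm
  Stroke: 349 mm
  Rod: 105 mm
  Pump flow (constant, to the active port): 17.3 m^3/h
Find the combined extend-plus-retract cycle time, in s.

t ≈ 4.69 s

Cap-side area A_cap = π/4 × (216 mm)² = 36640 mm^2
Rod-side annular area A_ann = π/4 × (216² − 105²) = 27980 mm^2
t_ext = A_cap·L/Q = 2.661 s
t_ret = A_ann·L/Q = 2.032 s
t_cycle = t_ext + t_ret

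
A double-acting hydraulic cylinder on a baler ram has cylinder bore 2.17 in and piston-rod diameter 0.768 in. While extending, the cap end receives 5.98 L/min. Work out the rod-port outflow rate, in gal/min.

Cap-side area A_cap = π/4 × (2.17 in)² = 3.698 in^2
Rod-side annular area A_ann = π/4 × (2.17² − 0.768²) = 3.235 in^2
Piston speed v = Q_in/A_cap; rod-end outflow Q_out = v × A_ann = Q_in × A_ann/A_cap.

Q_out ≈ 1.38 gal/min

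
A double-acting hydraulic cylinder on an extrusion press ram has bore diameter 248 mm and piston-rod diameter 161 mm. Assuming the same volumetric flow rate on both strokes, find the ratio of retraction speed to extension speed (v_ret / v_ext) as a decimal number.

v_ret/v_ext ≈ 1.73

Cap-side area A_cap = π/4 × (248 mm)² = 48310 mm^2
Rod-side annular area A_ann = π/4 × (248² − 161²) = 27950 mm^2
For equal Q, v ∝ 1/A, so v_ret/v_ext = A_cap/A_ann.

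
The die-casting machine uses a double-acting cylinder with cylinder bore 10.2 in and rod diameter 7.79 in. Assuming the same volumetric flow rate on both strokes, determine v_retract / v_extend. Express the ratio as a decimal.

Cap-side area A_cap = π/4 × (10.2 in)² = 81.71 in^2
Rod-side annular area A_ann = π/4 × (10.2² − 7.79²) = 34.05 in^2
For equal Q, v ∝ 1/A, so v_ret/v_ext = A_cap/A_ann.

v_ret/v_ext ≈ 2.40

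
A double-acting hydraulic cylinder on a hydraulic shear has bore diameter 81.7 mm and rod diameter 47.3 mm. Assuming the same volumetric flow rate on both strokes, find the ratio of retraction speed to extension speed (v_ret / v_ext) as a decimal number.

v_ret/v_ext ≈ 1.50

Cap-side area A_cap = π/4 × (81.7 mm)² = 5242 mm^2
Rod-side annular area A_ann = π/4 × (81.7² − 47.3²) = 3485 mm^2
For equal Q, v ∝ 1/A, so v_ret/v_ext = A_cap/A_ann.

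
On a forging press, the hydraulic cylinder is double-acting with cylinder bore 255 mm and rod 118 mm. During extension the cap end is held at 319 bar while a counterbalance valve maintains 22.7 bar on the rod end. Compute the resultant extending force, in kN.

F ≈ 1540 kN

Cap-side area A_cap = π/4 × (255 mm)² = 51070 mm^2
Rod-side annular area A_ann = π/4 × (255² − 118²) = 40130 mm^2
Net thrust = P_cap·A_cap − P_rod·A_ann = 1629 kN − 91.11 kN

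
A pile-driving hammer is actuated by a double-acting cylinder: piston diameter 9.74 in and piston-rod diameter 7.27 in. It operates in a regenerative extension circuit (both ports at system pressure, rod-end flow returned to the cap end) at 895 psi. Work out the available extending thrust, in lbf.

F ≈ 37200 lbf

With equal pressure on both faces, forces on the annular region cancel; the net push is pressure × rod cross-section.
Rod cross-section A_rod = π/4 × (7.27 in)² = 41.51 in^2
F = P × A_rod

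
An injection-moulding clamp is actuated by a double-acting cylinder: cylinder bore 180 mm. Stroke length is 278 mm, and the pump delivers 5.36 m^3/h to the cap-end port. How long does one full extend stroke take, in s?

Cap-side area A_cap = π/4 × (180 mm)² = 25450 mm^2
Swept volume V = A × L; t = V / Q = A·L / Q

t ≈ 4.75 s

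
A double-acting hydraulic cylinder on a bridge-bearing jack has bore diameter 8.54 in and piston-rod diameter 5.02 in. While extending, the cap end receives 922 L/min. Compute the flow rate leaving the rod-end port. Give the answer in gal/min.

Cap-side area A_cap = π/4 × (8.54 in)² = 57.28 in^2
Rod-side annular area A_ann = π/4 × (8.54² − 5.02²) = 37.49 in^2
Piston speed v = Q_in/A_cap; rod-end outflow Q_out = v × A_ann = Q_in × A_ann/A_cap.

Q_out ≈ 159 gal/min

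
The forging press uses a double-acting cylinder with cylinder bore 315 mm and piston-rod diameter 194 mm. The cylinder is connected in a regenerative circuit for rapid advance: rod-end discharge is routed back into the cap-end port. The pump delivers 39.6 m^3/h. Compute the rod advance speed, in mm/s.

v ≈ 372 mm/s

In regeneration the rod-end outflow joins the pump flow into the cap end, so the net volume the pump must supply per unit advance equals the rod cross-section area.
Rod cross-section A_rod = π/4 × (194 mm)² = 29560 mm^2
v = Q_pump / A_rod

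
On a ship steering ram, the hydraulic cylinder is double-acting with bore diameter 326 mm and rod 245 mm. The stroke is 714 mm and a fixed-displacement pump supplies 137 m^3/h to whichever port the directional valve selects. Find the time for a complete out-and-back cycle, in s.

Cap-side area A_cap = π/4 × (326 mm)² = 83470 mm^2
Rod-side annular area A_ann = π/4 × (326² − 245²) = 36330 mm^2
t_ext = A_cap·L/Q = 1.566 s
t_ret = A_ann·L/Q = 0.6815 s
t_cycle = t_ext + t_ret

t ≈ 2.25 s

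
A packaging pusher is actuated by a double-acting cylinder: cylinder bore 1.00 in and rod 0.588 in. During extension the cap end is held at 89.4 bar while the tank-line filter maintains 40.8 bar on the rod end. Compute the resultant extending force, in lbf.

Cap-side area A_cap = π/4 × (1.00 in)² = 0.7854 in^2
Rod-side annular area A_ann = π/4 × (1.00² − 0.588²) = 0.5139 in^2
Net thrust = P_cap·A_cap − P_rod·A_ann = 1018 lbf − 304.1 lbf

F ≈ 714 lbf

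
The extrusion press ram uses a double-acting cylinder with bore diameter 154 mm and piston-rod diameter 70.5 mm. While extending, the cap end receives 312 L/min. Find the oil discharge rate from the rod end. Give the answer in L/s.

Cap-side area A_cap = π/4 × (154 mm)² = 18630 mm^2
Rod-side annular area A_ann = π/4 × (154² − 70.5²) = 14720 mm^2
Piston speed v = Q_in/A_cap; rod-end outflow Q_out = v × A_ann = Q_in × A_ann/A_cap.

Q_out ≈ 4.11 L/s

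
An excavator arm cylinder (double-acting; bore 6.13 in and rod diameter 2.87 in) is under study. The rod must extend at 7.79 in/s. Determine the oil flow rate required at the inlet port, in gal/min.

Q ≈ 59.7 gal/min

Cap-side area A_cap = π/4 × (6.13 in)² = 29.51 in^2
Q = A × v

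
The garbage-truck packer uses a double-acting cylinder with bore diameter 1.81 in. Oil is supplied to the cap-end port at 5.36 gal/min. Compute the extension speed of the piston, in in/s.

v ≈ 8.02 in/s

Cap-side area A_cap = π/4 × (1.81 in)² = 2.573 in^2
v = Q / A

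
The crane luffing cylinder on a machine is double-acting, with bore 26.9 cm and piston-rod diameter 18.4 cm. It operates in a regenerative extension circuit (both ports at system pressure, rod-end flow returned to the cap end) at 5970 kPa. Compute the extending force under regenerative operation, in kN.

With equal pressure on both faces, forces on the annular region cancel; the net push is pressure × rod cross-section.
Rod cross-section A_rod = π/4 × (18.4 cm)² = 265.9 cm^2
F = P × A_rod

F ≈ 159 kN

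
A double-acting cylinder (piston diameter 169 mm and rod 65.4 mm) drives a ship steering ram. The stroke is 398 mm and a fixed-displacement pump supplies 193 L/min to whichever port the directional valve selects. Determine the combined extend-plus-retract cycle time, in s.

Cap-side area A_cap = π/4 × (169 mm)² = 22430 mm^2
Rod-side annular area A_ann = π/4 × (169² − 65.4²) = 19070 mm^2
t_ext = A_cap·L/Q = 2.775 s
t_ret = A_ann·L/Q = 2.360 s
t_cycle = t_ext + t_ret

t ≈ 5.14 s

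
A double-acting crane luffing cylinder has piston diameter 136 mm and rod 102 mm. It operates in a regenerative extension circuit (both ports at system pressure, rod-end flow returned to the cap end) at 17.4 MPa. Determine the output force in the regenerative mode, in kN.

With equal pressure on both faces, forces on the annular region cancel; the net push is pressure × rod cross-section.
Rod cross-section A_rod = π/4 × (102 mm)² = 8171 mm^2
F = P × A_rod

F ≈ 142 kN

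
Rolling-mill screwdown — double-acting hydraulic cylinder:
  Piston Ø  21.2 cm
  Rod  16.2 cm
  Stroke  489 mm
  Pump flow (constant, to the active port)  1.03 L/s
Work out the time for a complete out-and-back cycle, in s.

t ≈ 23.7 s

Cap-side area A_cap = π/4 × (21.2 cm)² = 353.0 cm^2
Rod-side annular area A_ann = π/4 × (21.2² − 16.2²) = 146.9 cm^2
t_ext = A_cap·L/Q = 16.76 s
t_ret = A_ann·L/Q = 6.973 s
t_cycle = t_ext + t_ret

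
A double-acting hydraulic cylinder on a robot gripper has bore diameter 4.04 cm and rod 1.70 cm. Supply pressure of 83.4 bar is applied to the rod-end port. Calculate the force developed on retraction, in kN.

Rod-side annular area A_ann = π/4 × (4.04² − 1.70²) = 10.55 cm^2
On retraction the pressure acts on the annular area (bore minus rod).
F = P × A_ann

F ≈ 8.80 kN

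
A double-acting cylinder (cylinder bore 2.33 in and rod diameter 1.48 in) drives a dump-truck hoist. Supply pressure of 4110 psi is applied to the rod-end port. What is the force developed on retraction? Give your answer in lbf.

F ≈ 10500 lbf

Rod-side annular area A_ann = π/4 × (2.33² − 1.48²) = 2.544 in^2
On retraction the pressure acts on the annular area (bore minus rod).
F = P × A_ann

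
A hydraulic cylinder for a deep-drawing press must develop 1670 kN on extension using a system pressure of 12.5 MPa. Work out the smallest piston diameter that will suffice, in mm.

D ≈ 412 mm

Extension force acts on the full piston face: F = P × (π/4)D².
D = √(4F / (πP)) = √(4 × 1670 kN / (π × 12.5 MPa))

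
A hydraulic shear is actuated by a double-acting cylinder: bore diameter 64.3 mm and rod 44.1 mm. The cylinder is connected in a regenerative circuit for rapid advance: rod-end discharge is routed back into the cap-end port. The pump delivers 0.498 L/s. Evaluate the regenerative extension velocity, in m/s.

v ≈ 0.326 m/s

In regeneration the rod-end outflow joins the pump flow into the cap end, so the net volume the pump must supply per unit advance equals the rod cross-section area.
Rod cross-section A_rod = π/4 × (44.1 mm)² = 1527 mm^2
v = Q_pump / A_rod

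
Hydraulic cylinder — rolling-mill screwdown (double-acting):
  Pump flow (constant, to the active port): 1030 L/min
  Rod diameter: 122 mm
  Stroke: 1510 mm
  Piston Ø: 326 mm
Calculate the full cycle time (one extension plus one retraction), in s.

Cap-side area A_cap = π/4 × (326 mm)² = 83470 mm^2
Rod-side annular area A_ann = π/4 × (326² − 122²) = 71780 mm^2
t_ext = A_cap·L/Q = 7.342 s
t_ret = A_ann·L/Q = 6.314 s
t_cycle = t_ext + t_ret

t ≈ 13.7 s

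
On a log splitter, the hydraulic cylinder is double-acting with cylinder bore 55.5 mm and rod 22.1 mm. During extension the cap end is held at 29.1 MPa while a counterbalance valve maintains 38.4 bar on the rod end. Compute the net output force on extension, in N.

Cap-side area A_cap = π/4 × (55.5 mm)² = 2419 mm^2
Rod-side annular area A_ann = π/4 × (55.5² − 22.1²) = 2036 mm^2
Net thrust = P_cap·A_cap − P_rod·A_ann = 70400 N − 7817 N

F ≈ 62600 N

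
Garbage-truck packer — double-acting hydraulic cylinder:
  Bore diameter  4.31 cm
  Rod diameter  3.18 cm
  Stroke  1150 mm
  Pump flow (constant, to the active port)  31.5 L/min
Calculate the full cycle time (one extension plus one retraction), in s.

t ≈ 4.65 s

Cap-side area A_cap = π/4 × (4.31 cm)² = 14.59 cm^2
Rod-side annular area A_ann = π/4 × (4.31² − 3.18²) = 6.647 cm^2
t_ext = A_cap·L/Q = 3.196 s
t_ret = A_ann·L/Q = 1.456 s
t_cycle = t_ext + t_ret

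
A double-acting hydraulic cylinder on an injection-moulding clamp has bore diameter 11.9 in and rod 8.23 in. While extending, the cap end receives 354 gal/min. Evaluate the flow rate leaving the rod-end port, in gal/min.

Cap-side area A_cap = π/4 × (11.9 in)² = 111.2 in^2
Rod-side annular area A_ann = π/4 × (11.9² − 8.23²) = 58.02 in^2
Piston speed v = Q_in/A_cap; rod-end outflow Q_out = v × A_ann = Q_in × A_ann/A_cap.

Q_out ≈ 185 gal/min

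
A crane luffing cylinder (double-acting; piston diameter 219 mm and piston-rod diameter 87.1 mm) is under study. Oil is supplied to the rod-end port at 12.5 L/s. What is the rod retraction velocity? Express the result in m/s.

v ≈ 0.394 m/s

Rod-side annular area A_ann = π/4 × (219² − 87.1²) = 31710 mm^2
Flow into the rod-end port fills the annular volume.
v = Q / A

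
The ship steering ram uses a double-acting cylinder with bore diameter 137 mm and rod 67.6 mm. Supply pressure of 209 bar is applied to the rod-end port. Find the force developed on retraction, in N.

F ≈ 2.33e5 N

Rod-side annular area A_ann = π/4 × (137² − 67.6²) = 11150 mm^2
On retraction the pressure acts on the annular area (bore minus rod).
F = P × A_ann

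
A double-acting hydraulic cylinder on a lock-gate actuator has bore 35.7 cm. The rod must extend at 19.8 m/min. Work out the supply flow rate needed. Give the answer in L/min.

Cap-side area A_cap = π/4 × (35.7 cm)² = 1001 cm^2
Q = A × v

Q ≈ 1980 L/min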